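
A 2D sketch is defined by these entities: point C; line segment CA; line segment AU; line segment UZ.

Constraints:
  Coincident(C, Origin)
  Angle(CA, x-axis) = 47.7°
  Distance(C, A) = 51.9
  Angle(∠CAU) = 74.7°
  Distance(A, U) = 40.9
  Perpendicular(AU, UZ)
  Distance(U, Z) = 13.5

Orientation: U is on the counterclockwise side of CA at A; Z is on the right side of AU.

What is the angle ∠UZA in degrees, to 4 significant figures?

71.73°

C is at the origin; CA runs at 47.7° with length 51.9, so A = 51.9·(cos 47.7°, sin 47.7°) = (34.93, 38.39). ∠CAU = 74.7°, so AU runs at 47.7° + (180° − 74.7°) = 153.0° from the x-axis; with |AU| = 40.9, U = A + 40.9·(cos 153.0°, sin 153.0°) = (-1.513, 56.96). The perpendicularity gives UZ at right angles to AU; with |UZ| = 13.5 on the right of AU, Z = U + 13.5·(0.4540, 0.8910) = (4.616, 68.98). Then cos ∠UZA = ZU·ZA / (|ZU||ZA|), giving 71.73°.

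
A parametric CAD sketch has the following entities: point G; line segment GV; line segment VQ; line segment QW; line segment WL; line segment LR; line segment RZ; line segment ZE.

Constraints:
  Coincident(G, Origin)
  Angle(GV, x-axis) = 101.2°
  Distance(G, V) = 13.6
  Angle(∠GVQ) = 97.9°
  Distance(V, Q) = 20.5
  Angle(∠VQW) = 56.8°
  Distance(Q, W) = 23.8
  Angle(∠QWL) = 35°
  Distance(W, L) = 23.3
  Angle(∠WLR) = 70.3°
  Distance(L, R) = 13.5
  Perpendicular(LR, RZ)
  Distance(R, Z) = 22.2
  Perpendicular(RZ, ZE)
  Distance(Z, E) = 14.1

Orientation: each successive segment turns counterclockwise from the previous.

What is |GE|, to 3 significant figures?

4.27

LR ⟂ RZ, so RZ runs at -68.8°; with |RZ| = 22.2, Z = (-14.1, -9.26). RZ is perpendicular to ZE, so ZE runs at 21.2°; with |ZE| = 14.1, E = (-0.973, -4.16). Then |GE| = |E − G| = 4.27.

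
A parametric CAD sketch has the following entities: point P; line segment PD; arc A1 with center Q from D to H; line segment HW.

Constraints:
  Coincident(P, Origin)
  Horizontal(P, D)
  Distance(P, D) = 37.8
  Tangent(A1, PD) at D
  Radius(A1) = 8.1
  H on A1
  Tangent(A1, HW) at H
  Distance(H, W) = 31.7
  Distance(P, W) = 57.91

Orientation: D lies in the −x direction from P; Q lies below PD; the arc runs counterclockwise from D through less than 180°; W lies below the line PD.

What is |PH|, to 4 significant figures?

46.74

Checks: P.y = 0.00, D.y = 0.00 ✓; |QH| = 8.100 ✓; ∠(QH, HW) = 90.00° ✓; |HW| = 31.70 ✓; |PW| = 57.91 ✓.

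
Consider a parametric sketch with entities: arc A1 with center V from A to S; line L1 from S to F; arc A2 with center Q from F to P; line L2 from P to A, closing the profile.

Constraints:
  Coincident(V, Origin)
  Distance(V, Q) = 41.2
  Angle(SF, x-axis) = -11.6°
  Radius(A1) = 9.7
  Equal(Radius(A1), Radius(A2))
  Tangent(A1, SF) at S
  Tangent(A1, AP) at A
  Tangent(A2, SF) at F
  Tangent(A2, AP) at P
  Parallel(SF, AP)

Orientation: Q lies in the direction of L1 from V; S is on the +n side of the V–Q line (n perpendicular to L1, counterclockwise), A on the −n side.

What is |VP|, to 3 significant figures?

42.3

The slot axis is L1's direction at -11.6°, so u = (cos -11.6°, sin -11.6°) = (0.980, -0.201) and n = (−sin -11.6°, cos -11.6°) = (0.201, 0.980). V is at the origin and Q lies 41.2 along u from V, so Q = 41.2·u = (40.4, -8.28). Tangency of A1 to both parallel lines with radius 9.7 puts S and A at V ± 9.7·n: S = (1.95, 9.50), A = (-1.95, -9.50). Equal radii place F and P the same way about Q: F = Q + 9.7·n = (42.3, 1.22), P = Q − 9.7·n = (38.4, -17.8). Then |VP| = |P − V| = 42.3.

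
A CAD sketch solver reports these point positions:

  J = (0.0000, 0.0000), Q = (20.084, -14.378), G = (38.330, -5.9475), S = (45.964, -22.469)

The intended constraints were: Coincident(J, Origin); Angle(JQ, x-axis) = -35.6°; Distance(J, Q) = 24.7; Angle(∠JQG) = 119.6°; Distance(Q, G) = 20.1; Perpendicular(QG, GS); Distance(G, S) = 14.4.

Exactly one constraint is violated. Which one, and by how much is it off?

Distance(G, S) = 14.4 — off by 3.80.

J = (0.00, 0.00) ✓; JQ at -35.60° ✓; |JQ| = 24.70 ✓; ∠JQG = 119.6° ✓; |QG| = 20.10 ✓; ∠(QG, GS) = 90.00° ✓; |GS| = 18.20 ✗.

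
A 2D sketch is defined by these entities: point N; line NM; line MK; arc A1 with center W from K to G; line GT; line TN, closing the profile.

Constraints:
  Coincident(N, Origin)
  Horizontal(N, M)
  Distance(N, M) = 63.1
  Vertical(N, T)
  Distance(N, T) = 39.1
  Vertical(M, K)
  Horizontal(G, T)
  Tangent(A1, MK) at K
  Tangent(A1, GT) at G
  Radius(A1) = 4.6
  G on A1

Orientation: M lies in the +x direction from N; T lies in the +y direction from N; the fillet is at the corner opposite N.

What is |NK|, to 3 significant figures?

71.9

The virtual corner opposite N is at (63.1, 39.1). Since A1 is tangent to MK there, WK ⟂ MK and A1 meets GT tangentially, so WG is at right angles to GT, with radius 4.6, so the center W sits 4.6 in from both sides at W = (58.5, 34.5). That places the tangent points at K = (63.1, 34.5) on MK and G = (58.5, 39.1) on GT. Then |NK| = |K − N| = 71.9.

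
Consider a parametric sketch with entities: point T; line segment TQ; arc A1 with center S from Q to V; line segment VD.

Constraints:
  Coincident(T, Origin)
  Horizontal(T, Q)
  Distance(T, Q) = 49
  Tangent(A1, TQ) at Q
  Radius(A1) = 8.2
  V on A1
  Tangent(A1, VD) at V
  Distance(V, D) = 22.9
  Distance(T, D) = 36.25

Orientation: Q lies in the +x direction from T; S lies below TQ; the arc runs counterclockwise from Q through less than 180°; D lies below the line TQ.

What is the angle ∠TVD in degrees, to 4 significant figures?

58.51°

T is at the origin; TQ is horizontal with |TQ| = 49.0 and Q on the +x side, so Q = (49.00, 0.000). The tangent condition forces SQ to be normal to TQ, so S = Q + (0, -8.2) = (49.00, -8.200). Since SV ⟂ VD (tangency), |SD| = √(8.2² + 22.9²) = 24.32 regardless of where V sits on A1. So D lies on both circle(T, 36.25) and circle(S, 24.32); the below-TQ intersection is D = (28.89, -21.89). V is the foot of the tangent from D: V = (42.37, -3.375).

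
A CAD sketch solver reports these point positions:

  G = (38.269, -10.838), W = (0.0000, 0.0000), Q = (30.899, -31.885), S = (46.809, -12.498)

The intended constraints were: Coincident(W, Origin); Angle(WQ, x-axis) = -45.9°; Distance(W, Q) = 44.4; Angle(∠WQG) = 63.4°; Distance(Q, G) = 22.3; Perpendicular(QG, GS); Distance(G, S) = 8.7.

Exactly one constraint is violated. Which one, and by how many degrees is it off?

Perpendicular(QG, GS) — off by 8.30°.

W = (0.00, 0.00) ✓; WQ at -45.90° ✓; |WQ| = 44.40 ✓; ∠WQG = 63.40° ✓; |QG| = 22.30 ✓; ∠(QG, GS) = 81.70° ✗; |GS| = 8.700 ✓.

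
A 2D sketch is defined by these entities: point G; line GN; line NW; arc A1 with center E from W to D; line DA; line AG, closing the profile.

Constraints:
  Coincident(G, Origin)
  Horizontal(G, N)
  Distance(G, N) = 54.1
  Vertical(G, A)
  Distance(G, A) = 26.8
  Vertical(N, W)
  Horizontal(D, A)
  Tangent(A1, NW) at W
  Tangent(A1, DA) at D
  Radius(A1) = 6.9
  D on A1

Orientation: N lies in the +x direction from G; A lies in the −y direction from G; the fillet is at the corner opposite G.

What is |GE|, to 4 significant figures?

51.22

G is at the origin; G and N share the same y with |GN| = 54.1 and N on the +x side, so N = (54.10, 0.000). G and A share the same x with |GA| = 26.8 and A on the −y side, so A = (0.000, -26.80). The virtual corner opposite G is at (54.10, -26.80). A1 meets NW tangentially, so EW is at right angles to NW and tangency of A1 to DA means the radius ED is perpendicular to DA, with radius 6.9, so the center E sits 6.9 in from both sides at E = (47.20, -19.90). Then |GE| = |E − G| = 51.22.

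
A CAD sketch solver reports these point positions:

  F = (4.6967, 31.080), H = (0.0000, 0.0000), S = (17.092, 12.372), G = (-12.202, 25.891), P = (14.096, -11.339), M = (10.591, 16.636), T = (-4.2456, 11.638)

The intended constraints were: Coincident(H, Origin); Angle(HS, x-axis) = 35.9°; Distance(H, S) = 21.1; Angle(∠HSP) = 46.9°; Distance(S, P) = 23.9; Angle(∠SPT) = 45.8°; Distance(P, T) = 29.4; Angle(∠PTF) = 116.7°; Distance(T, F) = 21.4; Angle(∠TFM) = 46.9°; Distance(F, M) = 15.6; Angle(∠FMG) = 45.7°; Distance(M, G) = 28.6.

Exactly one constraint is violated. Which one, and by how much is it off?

Distance(M, G) = 28.6 — off by 4.00.

H = (0.00, 0.00) ✓; HS at 35.90° ✓; |HS| = 21.10 ✓; ∠HSP = 46.90° ✓; |SP| = 23.90 ✓; ∠SPT = 45.80° ✓; |PT| = 29.40 ✓; ∠PTF = 116.7° ✓; |TF| = 21.40 ✓; ∠TFM = 46.90° ✓; |FM| = 15.60 ✓; ∠FMG = 45.70° ✓; |MG| = 24.60 ✗.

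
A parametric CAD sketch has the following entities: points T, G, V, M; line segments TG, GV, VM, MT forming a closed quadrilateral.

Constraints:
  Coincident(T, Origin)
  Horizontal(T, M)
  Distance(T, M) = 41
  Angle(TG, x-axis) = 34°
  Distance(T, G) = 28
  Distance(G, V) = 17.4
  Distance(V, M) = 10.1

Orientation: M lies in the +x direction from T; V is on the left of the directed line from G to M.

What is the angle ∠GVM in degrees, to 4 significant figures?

116.5°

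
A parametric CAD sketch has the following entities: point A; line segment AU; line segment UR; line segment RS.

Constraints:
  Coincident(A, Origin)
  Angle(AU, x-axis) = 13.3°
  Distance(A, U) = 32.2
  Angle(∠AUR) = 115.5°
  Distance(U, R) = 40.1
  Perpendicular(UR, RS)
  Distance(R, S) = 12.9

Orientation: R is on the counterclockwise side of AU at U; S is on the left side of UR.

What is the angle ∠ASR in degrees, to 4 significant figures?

106.7°

A is at the origin; AU runs at 13.3° with length 32.2, so U = 32.2·(cos 13.3°, sin 13.3°) = (31.34, 7.408). ∠AUR = 115.5°, so UR runs at 13.3° + (180° − 115.5°) = 77.80° from the x-axis; with |UR| = 40.1, R = U + 40.1·(cos 77.80°, sin 77.80°) = (39.81, 46.60). UR ⟂ RS; with |RS| = 12.9 on the left of UR, S = R + 12.9·(-0.9774, 0.2113) = (27.20, 49.33). Then cos ∠ASR = SA·SR / (|SA||SR|), giving 106.7°.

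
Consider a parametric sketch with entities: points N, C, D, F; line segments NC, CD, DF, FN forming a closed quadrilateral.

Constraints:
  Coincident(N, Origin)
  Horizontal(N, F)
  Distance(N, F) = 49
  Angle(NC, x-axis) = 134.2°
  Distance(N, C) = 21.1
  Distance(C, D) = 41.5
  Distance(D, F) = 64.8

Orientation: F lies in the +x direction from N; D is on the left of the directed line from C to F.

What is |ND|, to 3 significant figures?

50.6

N is at the origin; N and F share the same y with |NF| = 49.0 and F in +x, so F = (49.0, 0). NC runs at 134.2° with |NC| = 21.1, so C = (-14.7, 15.1). D is determined by |CD| = 41.5 and |DF| = 64.8 together: it lies at the intersection of circle(C, 41.5) and circle(F, 64.8). With |CF| = 65.5, the foot of the radical line on CF is 13.8 from C and the perpendicular offset is √(41.5² − 13.8²) = 39.1. Taking the left-of-CF solution: D = (7.78, 50.0).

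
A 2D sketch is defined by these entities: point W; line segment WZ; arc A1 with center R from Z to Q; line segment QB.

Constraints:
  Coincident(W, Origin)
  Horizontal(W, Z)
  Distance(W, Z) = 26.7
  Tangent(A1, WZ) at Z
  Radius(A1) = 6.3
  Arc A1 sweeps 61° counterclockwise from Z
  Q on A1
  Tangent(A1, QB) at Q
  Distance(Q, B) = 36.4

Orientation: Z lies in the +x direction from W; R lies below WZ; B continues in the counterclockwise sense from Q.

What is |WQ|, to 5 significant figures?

21.437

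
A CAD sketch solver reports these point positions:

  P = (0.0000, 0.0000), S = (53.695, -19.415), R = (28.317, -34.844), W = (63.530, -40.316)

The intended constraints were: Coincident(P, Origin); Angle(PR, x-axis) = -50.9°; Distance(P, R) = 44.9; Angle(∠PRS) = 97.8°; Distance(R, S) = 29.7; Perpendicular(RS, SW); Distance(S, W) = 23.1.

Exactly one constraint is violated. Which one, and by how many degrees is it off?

Perpendicular(RS, SW) — off by 6.10°.

P = (0.00, 0.00) ✓; PR at -50.90° ✓; |PR| = 44.90 ✓; ∠PRS = 97.80° ✓; |RS| = 29.70 ✓; ∠(RS, SW) = 96.10° ✗; |SW| = 23.10 ✓.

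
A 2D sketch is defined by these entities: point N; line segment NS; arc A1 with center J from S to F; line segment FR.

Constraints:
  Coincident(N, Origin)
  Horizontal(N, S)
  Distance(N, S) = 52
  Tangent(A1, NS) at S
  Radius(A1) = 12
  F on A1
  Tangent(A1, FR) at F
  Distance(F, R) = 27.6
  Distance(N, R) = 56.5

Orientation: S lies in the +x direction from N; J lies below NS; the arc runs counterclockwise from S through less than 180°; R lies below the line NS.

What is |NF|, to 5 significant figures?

41.788

Checks: |JS| = 12.00 ✓; |JF| = 12.00 ✓; ∠(JF, FR) = 90.00° ✓; |FR| = 27.60 ✓; |NR| = 56.50 ✓.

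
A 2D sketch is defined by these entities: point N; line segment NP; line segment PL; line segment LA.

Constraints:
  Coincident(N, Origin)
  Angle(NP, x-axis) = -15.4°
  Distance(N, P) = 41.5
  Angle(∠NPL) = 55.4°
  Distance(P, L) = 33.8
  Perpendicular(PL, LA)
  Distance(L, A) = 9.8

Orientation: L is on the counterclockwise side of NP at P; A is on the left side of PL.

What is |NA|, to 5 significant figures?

26.423

N is at the origin; NP runs at -15.4° with length 41.5, so P = 41.5·(cos -15.4°, sin -15.4°) = (40.010, -11.021). ∠NPL = 55.4°, so PL runs at -15.4° + (180° − 55.4°) = 109.20° from the x-axis; with |PL| = 33.8, L = P + 33.8·(cos 109.20°, sin 109.20°) = (28.894, 20.899). The perpendicularity gives LA at right angles to PL; with |LA| = 9.8 on the left of PL, A = L + 9.8·(-0.94438, -0.32887) = (19.639, 17.676). Then |NA| = |A − N| = 26.423.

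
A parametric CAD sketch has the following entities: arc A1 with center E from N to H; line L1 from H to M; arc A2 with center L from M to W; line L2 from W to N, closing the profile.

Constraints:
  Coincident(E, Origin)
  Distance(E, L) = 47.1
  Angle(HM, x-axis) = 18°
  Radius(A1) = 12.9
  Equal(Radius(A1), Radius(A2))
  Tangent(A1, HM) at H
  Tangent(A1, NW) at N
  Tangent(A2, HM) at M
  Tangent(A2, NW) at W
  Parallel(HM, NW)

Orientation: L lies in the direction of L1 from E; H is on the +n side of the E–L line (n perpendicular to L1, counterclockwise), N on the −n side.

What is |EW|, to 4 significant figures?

48.83

The slot axis is L1's direction at 18.0°, so u = (cos 18.0°, sin 18.0°) = (0.9511, 0.3090) and n = (−sin 18.0°, cos 18.0°) = (-0.3090, 0.9511). E is at the origin and L lies 47.1 along u from E, so L = 47.1·u = (44.79, 14.55). Tangency of A1 to both parallel lines with radius 12.9 puts H and N at E ± 12.9·n: H = (-3.986, 12.27), N = (3.986, -12.27). Equal radii place M and W the same way about L: M = L + 12.9·n = (40.81, 26.82), W = L − 12.9·n = (48.78, 2.286). Then |EW| = |W − E| = 48.83.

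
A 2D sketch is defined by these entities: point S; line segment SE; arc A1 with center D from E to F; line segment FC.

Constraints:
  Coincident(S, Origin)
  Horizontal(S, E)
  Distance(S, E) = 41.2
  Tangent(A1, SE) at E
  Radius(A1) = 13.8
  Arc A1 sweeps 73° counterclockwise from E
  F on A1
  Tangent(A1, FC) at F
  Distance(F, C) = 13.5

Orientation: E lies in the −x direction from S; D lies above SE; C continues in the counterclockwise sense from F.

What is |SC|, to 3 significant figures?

33.1

On A1, E sits at bearing -90° from D; a 73° counterclockwise sweep puts F at bearing -17°, so F = D + 13.8·(cos -17°, sin -17°) = (-28.0, 9.77). The tangent condition forces DF to be normal to FC, so FC runs along (−sin -17°, cos -17°); with |FC| = 13.5, C = (-24.1, 22.7). Then |SC| = |C − S| = 33.1.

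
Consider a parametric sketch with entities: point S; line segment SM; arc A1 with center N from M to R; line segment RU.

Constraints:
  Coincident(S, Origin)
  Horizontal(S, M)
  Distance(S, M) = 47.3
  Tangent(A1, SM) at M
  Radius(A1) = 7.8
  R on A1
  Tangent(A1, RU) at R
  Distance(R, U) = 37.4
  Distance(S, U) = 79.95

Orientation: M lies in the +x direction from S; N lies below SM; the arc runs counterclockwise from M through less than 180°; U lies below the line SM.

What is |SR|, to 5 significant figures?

44.273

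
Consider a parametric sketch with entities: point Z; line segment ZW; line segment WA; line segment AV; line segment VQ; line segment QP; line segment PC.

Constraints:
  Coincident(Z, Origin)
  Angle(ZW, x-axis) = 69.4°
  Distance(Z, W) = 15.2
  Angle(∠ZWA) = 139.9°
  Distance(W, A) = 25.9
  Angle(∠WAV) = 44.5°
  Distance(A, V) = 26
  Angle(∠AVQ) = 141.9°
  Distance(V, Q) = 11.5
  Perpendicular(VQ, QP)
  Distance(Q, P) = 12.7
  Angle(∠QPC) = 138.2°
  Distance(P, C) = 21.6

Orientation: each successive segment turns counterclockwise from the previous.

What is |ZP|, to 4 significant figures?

6.791

∠AVQ = 141.9° gives VQ at -76.90° from the x-axis; with |VQ| = 11.5, Q = (-11.68, 3.878). VQ ⟂ QP, so QP runs at 13.10°; with |QP| = 12.7, P = (0.6903, 6.756). Then |ZP| = |P − Z| = 6.791.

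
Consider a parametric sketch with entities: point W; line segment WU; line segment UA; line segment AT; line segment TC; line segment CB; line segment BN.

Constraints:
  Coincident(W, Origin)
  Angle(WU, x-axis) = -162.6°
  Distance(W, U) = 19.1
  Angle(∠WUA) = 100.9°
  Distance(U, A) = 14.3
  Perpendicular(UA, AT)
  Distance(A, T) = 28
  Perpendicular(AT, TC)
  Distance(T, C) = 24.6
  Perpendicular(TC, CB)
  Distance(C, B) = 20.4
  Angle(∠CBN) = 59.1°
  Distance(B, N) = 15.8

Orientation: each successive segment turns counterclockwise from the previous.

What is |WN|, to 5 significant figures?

7.5124

TC ⟂ CB, so CB runs at -173.50°; with |CB| = 20.4, B = (-11.841, 5.3825). ∠CBN = 59.1° gives BN at -52.600° from the x-axis; with |BN| = 15.8, N = (-2.2443, -7.1693). Then |WN| = |N − W| = 7.5124.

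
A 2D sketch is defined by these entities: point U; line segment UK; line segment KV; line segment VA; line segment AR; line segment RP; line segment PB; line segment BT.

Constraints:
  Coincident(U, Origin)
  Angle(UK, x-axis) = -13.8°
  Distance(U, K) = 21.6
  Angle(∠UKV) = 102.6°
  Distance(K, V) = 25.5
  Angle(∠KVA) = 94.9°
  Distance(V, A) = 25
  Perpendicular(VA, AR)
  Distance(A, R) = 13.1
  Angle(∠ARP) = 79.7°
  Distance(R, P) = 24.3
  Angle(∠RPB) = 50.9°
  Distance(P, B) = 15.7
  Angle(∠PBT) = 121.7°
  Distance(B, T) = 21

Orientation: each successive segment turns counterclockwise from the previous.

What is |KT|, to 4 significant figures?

40.72

U is at the origin; UK runs at -13.8° with length 21.6, so K = (20.98, -5.152). ∠UKV = 102.6° gives KV at 63.60° from the x-axis; with |KV| = 25.5, V = (32.31, 17.69). ∠KVA = 94.9° gives VA at 148.7° from the x-axis; with |VA| = 25.0, A = (10.95, 30.68). VA is perpendicular to AR, so AR runs at -121.3°; with |AR| = 13.1, R = (4.148, 19.48). ∠ARP = 79.7° gives RP at -21.00° from the x-axis; with |RP| = 24.3, P = (26.83, 10.77). ∠RPB = 50.9° gives PB at 108.1° from the x-axis; with |PB| = 15.7, B = (21.96, 25.70). ∠PBT = 121.7° gives BT at 166.4° from the x-axis; with |BT| = 21.0, T = (1.545, 30.64). Then |KT| = |T − K| = 40.72.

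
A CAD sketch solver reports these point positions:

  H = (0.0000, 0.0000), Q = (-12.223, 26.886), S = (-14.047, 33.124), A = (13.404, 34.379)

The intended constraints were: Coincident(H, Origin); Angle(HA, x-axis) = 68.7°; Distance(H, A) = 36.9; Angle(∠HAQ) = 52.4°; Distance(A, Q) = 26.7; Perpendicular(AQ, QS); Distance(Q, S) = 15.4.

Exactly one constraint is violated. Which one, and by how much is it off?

Distance(Q, S) = 15.4 — off by 8.90.

H = (0.00, 0.00) ✓; HA at 68.70° ✓; |HA| = 36.90 ✓; ∠HAQ = 52.40° ✓; |AQ| = 26.70 ✓; ∠(AQ, QS) = 90.00° ✓; |QS| = 6.499 ✗.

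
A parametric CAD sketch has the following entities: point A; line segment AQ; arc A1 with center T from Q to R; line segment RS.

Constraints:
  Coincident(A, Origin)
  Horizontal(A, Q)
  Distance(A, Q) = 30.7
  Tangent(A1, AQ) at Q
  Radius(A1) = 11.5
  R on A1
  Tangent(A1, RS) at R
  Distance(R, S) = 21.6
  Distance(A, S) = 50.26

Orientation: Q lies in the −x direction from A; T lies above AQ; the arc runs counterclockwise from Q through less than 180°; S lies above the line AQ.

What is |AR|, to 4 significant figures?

28.83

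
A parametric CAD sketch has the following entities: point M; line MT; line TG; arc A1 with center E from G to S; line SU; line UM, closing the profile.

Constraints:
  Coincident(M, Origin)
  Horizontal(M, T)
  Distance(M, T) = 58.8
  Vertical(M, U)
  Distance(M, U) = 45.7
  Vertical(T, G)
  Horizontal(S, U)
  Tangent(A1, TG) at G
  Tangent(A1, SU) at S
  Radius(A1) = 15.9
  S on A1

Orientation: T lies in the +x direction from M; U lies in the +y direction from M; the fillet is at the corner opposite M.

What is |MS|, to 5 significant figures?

62.681

The virtual corner opposite M is at (58.800, 45.700). The tangent condition forces EG to be normal to TG and tangency of A1 to SU means the radius ES is perpendicular to SU, with radius 15.9, so the center E sits 15.9 in from both sides at E = (42.900, 29.800). That places the tangent points at G = (58.800, 29.800) on TG and S = (42.900, 45.700) on SU. Then |MS| = |S − M| = 62.681.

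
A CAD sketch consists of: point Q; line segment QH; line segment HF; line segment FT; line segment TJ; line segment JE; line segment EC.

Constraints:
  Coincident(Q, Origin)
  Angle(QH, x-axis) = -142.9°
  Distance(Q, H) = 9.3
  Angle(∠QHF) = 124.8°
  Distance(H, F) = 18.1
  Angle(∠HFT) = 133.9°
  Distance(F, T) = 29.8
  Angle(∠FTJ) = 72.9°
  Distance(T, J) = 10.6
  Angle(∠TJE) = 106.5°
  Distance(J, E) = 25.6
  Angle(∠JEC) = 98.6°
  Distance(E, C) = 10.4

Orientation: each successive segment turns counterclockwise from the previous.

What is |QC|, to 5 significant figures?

24.861

∠TJE = 106.5° gives JE at 139.00° from the x-axis; with |JE| = 25.6, E = (0.66842, -17.040). ∠JEC = 98.6° gives EC at -139.60° from the x-axis; with |EC| = 10.4, C = (-7.2516, -23.780). Then |QC| = |C − Q| = 24.861.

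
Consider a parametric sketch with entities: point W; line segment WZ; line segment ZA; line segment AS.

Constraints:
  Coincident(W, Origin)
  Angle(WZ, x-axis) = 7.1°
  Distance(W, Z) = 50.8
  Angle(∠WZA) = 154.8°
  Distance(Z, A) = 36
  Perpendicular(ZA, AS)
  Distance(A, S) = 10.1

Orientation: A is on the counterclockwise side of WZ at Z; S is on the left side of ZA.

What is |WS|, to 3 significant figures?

82.8

∠WZA = 154.8°, so ZA runs at 7.1° + (180° − 154.8°) = 32.3° from the x-axis; with |ZA| = 36.0, A = Z + 36.0·(cos 32.3°, sin 32.3°) = (80.8, 25.5). ZA ⟂ AS; with |AS| = 10.1 on the left of ZA, S = A + 10.1·(-0.534, 0.845) = (75.4, 34.1). Then |WS| = |S − W| = 82.8.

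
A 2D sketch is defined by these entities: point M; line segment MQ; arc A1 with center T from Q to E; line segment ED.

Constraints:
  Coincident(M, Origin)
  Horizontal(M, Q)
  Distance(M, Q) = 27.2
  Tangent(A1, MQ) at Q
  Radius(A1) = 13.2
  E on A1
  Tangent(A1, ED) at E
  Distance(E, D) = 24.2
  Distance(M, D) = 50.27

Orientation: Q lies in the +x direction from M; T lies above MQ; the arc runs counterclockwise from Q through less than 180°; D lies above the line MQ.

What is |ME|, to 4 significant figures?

43.43

M is at the origin; M and Q share the same y with |MQ| = 27.2 and Q on the +x side, so Q = (27.20, 0.000). The tangent condition forces TQ to be normal to MQ, so T = Q + (0, 13.2) = (27.20, 13.20). Since TE ⟂ ED (tangency), |TD| = √(13.2² + 24.2²) = 27.57 regardless of where E sits on A1. So D lies on both circle(M, 50.27) and circle(T, 27.57); the above-MQ intersection is D = (29.55, 40.67). E is the foot of the tangent from D: E = (39.29, 18.51).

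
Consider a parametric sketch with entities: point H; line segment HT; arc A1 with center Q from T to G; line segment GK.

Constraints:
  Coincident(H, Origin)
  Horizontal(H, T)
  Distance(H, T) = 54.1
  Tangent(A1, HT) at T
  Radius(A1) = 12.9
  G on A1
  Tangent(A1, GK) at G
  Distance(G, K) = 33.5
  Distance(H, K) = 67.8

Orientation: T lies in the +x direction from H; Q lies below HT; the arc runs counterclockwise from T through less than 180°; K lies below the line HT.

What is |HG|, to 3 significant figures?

44.2

H is at the origin; H and T share the same y with |HT| = 54.1 and T on the +x side, so T = (54.1, 0.00). Tangency of A1 to HT means the radius QT is perpendicular to HT, so Q = T + (0, -12.9) = (54.1, -12.9). Since QG ⟂ GK (tangency), |QK| = √(12.9² + 33.5²) = 35.9 regardless of where G sits on A1. So K lies on both circle(H, 67.8) and circle(Q, 35.9); the below-HT intersection is K = (47.7, -48.2). G is the foot of the tangent from K: G = (41.4, -15.3).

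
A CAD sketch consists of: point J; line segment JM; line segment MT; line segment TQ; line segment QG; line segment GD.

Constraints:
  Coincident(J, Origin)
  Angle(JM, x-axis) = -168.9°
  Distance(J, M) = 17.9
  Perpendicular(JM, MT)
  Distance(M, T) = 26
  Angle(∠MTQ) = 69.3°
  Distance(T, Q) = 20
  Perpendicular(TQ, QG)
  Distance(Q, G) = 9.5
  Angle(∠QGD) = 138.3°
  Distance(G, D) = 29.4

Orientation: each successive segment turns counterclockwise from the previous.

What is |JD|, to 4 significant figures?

28.83

The perpendicularity gives QG at right angles to TQ, so QG runs at 121.8°; with |QG| = 9.5, G = (-0.5678, -10.35). ∠QGD = 138.3° gives GD at 163.5° from the x-axis; with |GD| = 29.4, D = (-28.76, -1.997). Then |JD| = |D − J| = 28.83.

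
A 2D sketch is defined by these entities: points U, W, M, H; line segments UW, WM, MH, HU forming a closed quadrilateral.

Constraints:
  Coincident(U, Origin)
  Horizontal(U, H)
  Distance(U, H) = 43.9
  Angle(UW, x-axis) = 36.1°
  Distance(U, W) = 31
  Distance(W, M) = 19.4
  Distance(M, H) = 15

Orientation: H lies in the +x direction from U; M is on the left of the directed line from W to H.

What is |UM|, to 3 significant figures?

46.6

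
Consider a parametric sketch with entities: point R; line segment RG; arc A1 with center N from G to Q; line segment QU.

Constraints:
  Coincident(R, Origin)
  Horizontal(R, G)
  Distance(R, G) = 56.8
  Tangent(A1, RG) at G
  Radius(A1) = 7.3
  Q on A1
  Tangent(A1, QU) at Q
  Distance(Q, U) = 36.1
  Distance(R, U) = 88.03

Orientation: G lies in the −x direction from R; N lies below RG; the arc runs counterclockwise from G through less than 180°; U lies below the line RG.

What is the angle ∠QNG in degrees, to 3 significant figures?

61.2°

R is at the origin; RG is horizontal with |RG| = 56.8 and G on the −x side, so G = (-56.8, 0.00). The tangent condition forces NG to be normal to RG, so N = G + (0, -7.3) = (-56.8, -7.30). Since NQ ⟂ QU (tangency), |NU| = √(7.3² + 36.1²) = 36.8 regardless of where Q sits on A1. So U lies on both circle(R, 88.03) and circle(N, 36.8); the below-RG intersection is U = (-80.6, -35.4). Q is the foot of the tangent from U: Q = (-63.2, -3.78).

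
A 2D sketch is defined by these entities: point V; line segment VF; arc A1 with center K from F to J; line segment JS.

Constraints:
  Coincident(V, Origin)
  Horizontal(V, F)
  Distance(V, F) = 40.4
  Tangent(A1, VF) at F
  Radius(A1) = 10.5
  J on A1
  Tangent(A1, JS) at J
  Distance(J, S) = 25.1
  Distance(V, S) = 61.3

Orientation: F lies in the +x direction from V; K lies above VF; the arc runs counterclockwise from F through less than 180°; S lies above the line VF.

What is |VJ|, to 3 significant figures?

52.1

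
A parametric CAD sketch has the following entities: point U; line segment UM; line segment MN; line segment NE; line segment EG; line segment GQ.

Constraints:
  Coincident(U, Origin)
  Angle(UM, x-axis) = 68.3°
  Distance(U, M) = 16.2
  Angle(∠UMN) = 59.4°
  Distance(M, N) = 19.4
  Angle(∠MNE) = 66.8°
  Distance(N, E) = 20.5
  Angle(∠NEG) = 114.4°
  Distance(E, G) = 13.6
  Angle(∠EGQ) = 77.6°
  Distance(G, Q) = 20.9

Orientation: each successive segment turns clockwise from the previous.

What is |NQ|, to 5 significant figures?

17.667

∠NEG = 114.4° gives EG at 128.90° from the x-axis; with |EG| = 13.6, G = (-10.534, 5.1535). ∠EGQ = 77.6° gives GQ at 26.500° from the x-axis; with |GQ| = 20.9, Q = (8.1703, 14.479). Then |NQ| = |Q − N| = 17.667.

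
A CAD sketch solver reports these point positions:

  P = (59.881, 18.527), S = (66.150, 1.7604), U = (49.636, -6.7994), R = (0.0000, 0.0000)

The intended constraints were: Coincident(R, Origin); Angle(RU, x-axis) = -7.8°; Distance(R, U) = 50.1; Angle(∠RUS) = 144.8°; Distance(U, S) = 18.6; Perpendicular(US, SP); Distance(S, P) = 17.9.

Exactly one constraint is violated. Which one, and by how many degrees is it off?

Perpendicular(US, SP) — off by 6.90°.

R = (0.00, 0.00) ✓; RU at -7.800° ✓; |RU| = 50.10 ✓; ∠RUS = 144.8° ✓; |US| = 18.60 ✓; ∠(US, SP) = 83.10° ✗; |SP| = 17.90 ✓.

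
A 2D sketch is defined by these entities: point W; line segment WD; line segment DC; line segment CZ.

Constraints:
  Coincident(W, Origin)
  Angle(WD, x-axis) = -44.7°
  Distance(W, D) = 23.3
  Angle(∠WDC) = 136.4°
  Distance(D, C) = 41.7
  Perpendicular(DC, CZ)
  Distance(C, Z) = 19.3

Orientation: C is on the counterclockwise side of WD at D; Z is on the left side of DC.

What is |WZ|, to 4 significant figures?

58.66

∠WDC = 136.4°, so DC runs at -44.7° + (180° − 136.4°) = -1.100° from the x-axis; with |DC| = 41.7, C = D + 41.7·(cos -1.100°, sin -1.100°) = (58.25, -17.19). DC is perpendicular to CZ; with |CZ| = 19.3 on the left of DC, Z = C + 19.3·(0.01920, 0.9998) = (58.62, 2.107). Then |WZ| = |Z − W| = 58.66.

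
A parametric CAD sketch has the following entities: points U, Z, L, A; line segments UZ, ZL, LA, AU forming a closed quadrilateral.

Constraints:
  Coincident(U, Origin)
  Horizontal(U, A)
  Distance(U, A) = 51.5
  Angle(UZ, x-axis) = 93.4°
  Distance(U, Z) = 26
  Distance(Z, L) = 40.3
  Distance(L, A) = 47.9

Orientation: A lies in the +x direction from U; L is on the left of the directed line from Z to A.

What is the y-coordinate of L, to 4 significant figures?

44.65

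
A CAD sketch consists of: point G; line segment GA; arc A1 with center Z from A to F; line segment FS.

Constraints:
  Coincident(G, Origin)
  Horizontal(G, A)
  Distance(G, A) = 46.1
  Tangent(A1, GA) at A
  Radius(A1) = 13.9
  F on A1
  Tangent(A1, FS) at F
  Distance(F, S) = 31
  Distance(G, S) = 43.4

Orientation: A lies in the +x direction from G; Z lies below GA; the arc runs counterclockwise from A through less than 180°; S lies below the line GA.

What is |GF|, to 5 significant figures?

34.322

Checks: |ZF| = 13.90 ✓; ∠(ZF, FS) = 90.00° ✓; |FS| = 31.00 ✓; |GS| = 43.40 ✓.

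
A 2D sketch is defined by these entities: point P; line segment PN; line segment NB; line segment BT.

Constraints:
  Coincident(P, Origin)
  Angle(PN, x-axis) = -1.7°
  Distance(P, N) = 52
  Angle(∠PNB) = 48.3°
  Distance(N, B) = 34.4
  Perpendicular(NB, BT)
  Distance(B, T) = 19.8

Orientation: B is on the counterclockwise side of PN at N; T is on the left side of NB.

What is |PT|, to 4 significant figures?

19.03

P is at the origin; PN runs at -1.7° with length 52.0, so N = 52.0·(cos -1.7°, sin -1.7°) = (51.98, -1.543). ∠PNB = 48.3°, so NB runs at -1.7° + (180° − 48.3°) = 130.0° from the x-axis; with |NB| = 34.4, B = N + 34.4·(cos 130.0°, sin 130.0°) = (29.87, 24.81). The perpendicularity gives BT at right angles to NB; with |BT| = 19.8 on the left of NB, T = B + 19.8·(-0.7660, -0.6428) = (14.70, 12.08). Then |PT| = |T − P| = 19.03.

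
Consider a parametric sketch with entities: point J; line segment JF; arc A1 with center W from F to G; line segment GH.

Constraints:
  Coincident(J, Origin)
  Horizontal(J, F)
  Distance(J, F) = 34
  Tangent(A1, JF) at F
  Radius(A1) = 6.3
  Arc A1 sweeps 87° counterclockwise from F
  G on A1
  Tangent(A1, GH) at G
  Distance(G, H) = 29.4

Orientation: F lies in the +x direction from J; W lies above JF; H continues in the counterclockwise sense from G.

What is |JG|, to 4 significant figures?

40.73

J is at the origin; J and F share the same y with |JF| = 34.0 and F on the +x side, so F = (34.00, 0.000). A1 meets JF tangentially, so WF is at right angles to JF, so W = F + (0, 6.3) = (34.00, 6.300). On A1, F sits at bearing -90° from W; an 87° counterclockwise sweep puts G at bearing -3°, so G = W + 6.3·(cos -3°, sin -3°) = (40.29, 5.970). Then |JG| = |G − J| = 40.73.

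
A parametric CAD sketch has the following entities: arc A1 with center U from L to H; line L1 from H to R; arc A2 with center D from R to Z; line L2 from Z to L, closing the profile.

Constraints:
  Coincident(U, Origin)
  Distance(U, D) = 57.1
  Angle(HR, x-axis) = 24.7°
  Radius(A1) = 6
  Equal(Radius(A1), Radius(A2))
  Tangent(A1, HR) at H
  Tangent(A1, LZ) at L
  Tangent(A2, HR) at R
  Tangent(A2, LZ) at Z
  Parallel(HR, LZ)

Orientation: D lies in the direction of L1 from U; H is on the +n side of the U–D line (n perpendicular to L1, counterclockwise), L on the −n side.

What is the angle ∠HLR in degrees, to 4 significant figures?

78.13°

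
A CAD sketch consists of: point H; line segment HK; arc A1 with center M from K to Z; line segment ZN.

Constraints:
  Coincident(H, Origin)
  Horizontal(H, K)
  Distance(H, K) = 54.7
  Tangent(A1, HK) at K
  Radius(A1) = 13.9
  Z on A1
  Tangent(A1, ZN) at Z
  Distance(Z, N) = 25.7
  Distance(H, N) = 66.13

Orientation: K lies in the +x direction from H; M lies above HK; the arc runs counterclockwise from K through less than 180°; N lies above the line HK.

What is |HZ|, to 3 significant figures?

69.5

H is at the origin; HK is horizontal with |HK| = 54.7 and K on the +x side, so K = (54.7, 0.00). The tangent condition forces MK to be normal to HK, so M = K + (0, 13.9) = (54.7, 13.9). Since MZ ⟂ ZN (tangency), |MN| = √(13.9² + 25.7²) = 29.2 regardless of where Z sits on A1. So N lies on both circle(H, 66.13) and circle(M, 29.2); the above-HK intersection is N = (50.4, 42.8). Z is the foot of the tangent from N: Z = (65.8, 22.2).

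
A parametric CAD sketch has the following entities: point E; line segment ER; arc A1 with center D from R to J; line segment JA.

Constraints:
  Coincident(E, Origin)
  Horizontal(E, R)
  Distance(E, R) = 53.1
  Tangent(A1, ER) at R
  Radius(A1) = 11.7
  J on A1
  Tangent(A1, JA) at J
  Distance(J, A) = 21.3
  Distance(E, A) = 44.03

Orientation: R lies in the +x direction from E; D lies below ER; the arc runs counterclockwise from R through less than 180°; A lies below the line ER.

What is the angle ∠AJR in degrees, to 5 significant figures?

145.57°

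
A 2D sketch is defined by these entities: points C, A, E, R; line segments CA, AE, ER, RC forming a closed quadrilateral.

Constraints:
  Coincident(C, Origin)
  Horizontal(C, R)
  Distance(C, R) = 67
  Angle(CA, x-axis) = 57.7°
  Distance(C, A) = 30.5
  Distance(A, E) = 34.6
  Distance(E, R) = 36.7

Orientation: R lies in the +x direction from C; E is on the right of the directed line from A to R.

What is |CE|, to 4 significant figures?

31.26

Checks: |AE| = 34.60 ✓; |ER| = 36.70 ✓.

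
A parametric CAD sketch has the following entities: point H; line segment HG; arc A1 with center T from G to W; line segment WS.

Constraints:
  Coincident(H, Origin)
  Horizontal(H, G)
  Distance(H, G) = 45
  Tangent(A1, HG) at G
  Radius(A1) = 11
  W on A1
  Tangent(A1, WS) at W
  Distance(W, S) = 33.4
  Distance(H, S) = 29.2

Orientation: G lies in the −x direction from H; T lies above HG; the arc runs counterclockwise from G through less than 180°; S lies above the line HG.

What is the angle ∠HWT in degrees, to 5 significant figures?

138.17°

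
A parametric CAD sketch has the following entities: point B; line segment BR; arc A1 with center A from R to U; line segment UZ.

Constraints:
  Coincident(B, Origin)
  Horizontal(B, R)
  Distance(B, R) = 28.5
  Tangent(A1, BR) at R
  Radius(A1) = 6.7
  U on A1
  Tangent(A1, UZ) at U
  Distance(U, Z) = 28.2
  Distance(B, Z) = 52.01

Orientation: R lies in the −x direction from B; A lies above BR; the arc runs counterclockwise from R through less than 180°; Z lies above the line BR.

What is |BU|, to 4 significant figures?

25.47

Checks: |AU| = 6.700 ✓; ∠(AU, UZ) = 90.00° ✓; |UZ| = 28.20 ✓; |BZ| = 52.01 ✓.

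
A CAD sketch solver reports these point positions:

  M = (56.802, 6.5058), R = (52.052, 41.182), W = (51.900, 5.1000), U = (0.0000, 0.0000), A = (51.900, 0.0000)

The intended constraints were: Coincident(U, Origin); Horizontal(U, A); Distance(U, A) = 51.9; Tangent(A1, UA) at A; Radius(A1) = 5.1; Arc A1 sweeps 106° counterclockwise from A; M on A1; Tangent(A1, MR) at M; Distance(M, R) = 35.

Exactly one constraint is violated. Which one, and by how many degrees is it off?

Tangent(A1, MR) at M — off by 8.20°.

U = (0.00, 0.00) ✓; U.y = 0.00, A.y = 0.00 ✓; |UA| = 51.90 ✓; ∠(WA, AU) = 90.00° ✓; |WA| = 5.100 ✓; bearing(W→M) − bearing(W→A) = 106.0° ✓; |WM| = 5.100 ✓; ∠(WM, MR) = 98.20° ✗; |MR| = 35.00 ✓.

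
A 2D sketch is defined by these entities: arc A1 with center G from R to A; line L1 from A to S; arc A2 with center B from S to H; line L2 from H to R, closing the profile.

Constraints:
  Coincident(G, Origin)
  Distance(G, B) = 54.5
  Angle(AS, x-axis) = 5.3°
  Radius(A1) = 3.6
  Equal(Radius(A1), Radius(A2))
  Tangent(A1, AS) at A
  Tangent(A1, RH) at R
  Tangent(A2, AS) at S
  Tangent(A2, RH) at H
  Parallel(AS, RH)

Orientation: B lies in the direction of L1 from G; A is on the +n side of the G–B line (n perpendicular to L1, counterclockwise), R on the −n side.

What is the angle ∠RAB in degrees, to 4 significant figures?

86.22°

G is at the origin and B lies 54.5 along u from G, so B = 54.5·u = (54.27, 5.034). Tangency of A1 to both parallel lines with radius 3.6 puts A and R at G ± 3.6·n: A = (-0.3325, 3.585), R = (0.3325, -3.585). Then cos ∠RAB = AR·AB / (|AR||AB|), giving 86.22°.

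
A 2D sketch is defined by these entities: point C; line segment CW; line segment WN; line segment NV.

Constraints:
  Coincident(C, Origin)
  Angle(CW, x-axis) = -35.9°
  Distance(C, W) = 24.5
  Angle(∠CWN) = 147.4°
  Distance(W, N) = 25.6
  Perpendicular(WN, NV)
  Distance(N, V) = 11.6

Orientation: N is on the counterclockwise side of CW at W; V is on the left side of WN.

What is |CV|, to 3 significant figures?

46.3

C is at the origin; CW runs at -35.9° with length 24.5, so W = 24.5·(cos -35.9°, sin -35.9°) = (19.8, -14.4). ∠CWN = 147.4°, so WN runs at -35.9° + (180° − 147.4°) = -3.30° from the x-axis; with |WN| = 25.6, N = W + 25.6·(cos -3.30°, sin -3.30°) = (45.4, -15.8). WN ⟂ NV; with |NV| = 11.6 on the left of WN, V = N + 11.6·(0.0576, 0.998) = (46.1, -4.26). Then |CV| = |V − C| = 46.3.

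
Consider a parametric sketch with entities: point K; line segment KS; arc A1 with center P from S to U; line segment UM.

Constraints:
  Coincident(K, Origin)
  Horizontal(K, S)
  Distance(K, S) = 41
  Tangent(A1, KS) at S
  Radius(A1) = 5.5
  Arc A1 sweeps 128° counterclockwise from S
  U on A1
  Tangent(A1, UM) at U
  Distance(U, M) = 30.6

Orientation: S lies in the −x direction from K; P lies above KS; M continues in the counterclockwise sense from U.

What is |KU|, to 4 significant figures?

37.73

K is at the origin; K and S share the same y with |KS| = 41.0 and S on the −x side, so S = (-41.00, 0.000). Since A1 is tangent to KS there, PS ⟂ KS, so P = S + (0, 5.5) = (-41.00, 5.500). On A1, S sits at bearing -90° from P; a 128° counterclockwise sweep puts U at bearing 38°, so U = P + 5.5·(cos 38°, sin 38°) = (-36.67, 8.886). Then |KU| = |U − K| = 37.73.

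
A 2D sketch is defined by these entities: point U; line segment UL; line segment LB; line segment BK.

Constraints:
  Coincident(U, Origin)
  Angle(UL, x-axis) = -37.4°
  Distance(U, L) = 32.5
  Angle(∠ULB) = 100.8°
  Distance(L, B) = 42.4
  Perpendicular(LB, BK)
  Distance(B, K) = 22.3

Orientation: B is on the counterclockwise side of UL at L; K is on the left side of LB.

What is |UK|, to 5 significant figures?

49.436

U is at the origin; UL runs at -37.4° with length 32.5, so L = 32.5·(cos -37.4°, sin -37.4°) = (25.818, -19.740). ∠ULB = 100.8°, so LB runs at -37.4° + (180° − 100.8°) = 41.800° from the x-axis; with |LB| = 42.4, B = L + 42.4·(cos 41.800°, sin 41.800°) = (57.427, 8.5213). LB ⟂ BK; with |BK| = 22.3 on the left of LB, K = B + 22.3·(-0.66653, 0.74548) = (42.563, 25.145). Then |UK| = |K − U| = 49.436.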